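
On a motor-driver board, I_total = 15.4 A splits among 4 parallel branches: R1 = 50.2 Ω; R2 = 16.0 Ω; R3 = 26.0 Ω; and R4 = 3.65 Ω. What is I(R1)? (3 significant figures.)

I ≈ 0.777 A

ΣG = 1/50.2 + 1/16.0 + 1/26.0 + 1/3.65 = 0.3949.
Current divider: I(R1) = I_total · G_k/ΣG = 15.4 × (0.01992/0.3949) = 15.4 × 0.05045 = 0.7769 A.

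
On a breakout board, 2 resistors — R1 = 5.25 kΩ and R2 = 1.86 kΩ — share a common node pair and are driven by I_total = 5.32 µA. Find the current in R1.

Two-branch current divider: I_k = I_total · R_other/(R_1 + R_2).
So I = 5.32 × 1.86/7.110 = 1.392 µA.

I ≈ 1.39 µA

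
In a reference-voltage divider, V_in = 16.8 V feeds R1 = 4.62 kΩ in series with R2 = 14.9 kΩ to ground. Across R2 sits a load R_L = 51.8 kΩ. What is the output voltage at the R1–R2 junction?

V_out ≈ 12.0 V

First combine the lower leg with the load: R2 ‖ R_L = 11.57 kΩ.
Then V_out = V_in · R2'/(R1 + R2') = 16.8 × 11.57/16.19 = 12.01 V.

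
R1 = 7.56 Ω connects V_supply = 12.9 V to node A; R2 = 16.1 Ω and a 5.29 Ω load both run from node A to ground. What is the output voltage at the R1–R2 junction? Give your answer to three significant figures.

The load sits in parallel with R2, giving an effective lower resistance R2' = R2·R_L/(R2+R_L) = 3.982 Ω.
Voltage divider with the loaded lower leg: V_out = 12.9 × 3.982/(7.56 + 3.982) = 12.9 × 0.3450 = 4.450 V.
(Unloaded it would be 8.78 V; the load pulls it down.)

V_out ≈ 4.45 V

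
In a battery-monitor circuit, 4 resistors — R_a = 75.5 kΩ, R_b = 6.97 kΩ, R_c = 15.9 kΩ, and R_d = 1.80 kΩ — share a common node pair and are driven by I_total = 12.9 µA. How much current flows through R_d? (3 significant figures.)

I ≈ 9.25 µA

Conductances: ΣG = 1/75.5 + 1/6.97 + 1/15.9 + 1/1.80 = 0.7752 (1/kΩ).
R_d takes the fraction G_k/ΣG = 0.5556/0.7752 = 0.7167, so I = 12.9 × 0.7167 = 9.245 µA.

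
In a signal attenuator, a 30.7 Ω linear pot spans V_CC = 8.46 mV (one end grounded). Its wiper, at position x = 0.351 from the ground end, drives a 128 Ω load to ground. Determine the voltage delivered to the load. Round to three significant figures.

Lower segment x·R_p = 10.78 Ω; upper segment (1−x)·R_p = 19.92 Ω.
(x·R_p) ‖ R_L = 9.939 Ω.
V_out = 8.46 × 9.939/(19.92 + 9.939) = 2.816 mV.

V_out ≈ 2.82 mV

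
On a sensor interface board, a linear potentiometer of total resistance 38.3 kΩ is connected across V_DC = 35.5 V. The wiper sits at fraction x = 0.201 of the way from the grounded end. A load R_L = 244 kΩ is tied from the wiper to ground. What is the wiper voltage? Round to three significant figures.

V_out ≈ 6.96 V

The pot divides into 30.60 kΩ above the wiper and 7.698 kΩ below.
(x·R_p) ‖ R_L = 7.463 kΩ.
Loaded-divider output: V_out = 35.5 × 0.1961 = 6.960 V.
(Unloaded: V_out = x·V_DC = 7.14 V.)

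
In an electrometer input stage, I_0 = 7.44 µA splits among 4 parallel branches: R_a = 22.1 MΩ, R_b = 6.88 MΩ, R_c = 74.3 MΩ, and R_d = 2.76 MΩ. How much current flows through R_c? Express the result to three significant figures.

Conductances: ΣG = 1/22.1 + 1/6.88 + 1/74.3 + 1/2.76 = 0.5664 (1/MΩ).
By the current-divider rule, I = I_0 · G_k/ΣG = 7.44 × 0.02376 = 0.1768 µA.

I ≈ 0.177 µA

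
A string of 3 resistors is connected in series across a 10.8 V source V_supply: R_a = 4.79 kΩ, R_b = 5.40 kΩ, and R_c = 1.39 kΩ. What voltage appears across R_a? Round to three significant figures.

ΣR = 4.79 + 5.40 + 1.39 = 11.58 kΩ.
By the voltage-divider rule, V = 10.8 × 4.790/11.58 = 4.467 V.

V ≈ 4.47 V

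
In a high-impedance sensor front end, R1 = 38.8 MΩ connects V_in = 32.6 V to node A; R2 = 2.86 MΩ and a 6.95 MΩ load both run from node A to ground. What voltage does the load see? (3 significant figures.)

V_out ≈ 1.62 V

First combine the lower leg with the load: R2 ‖ R_L = 2.026 MΩ.
Then V_out = V_in · R2'/(R1 + R2') = 32.6 × 2.026/40.83 = 1.618 V.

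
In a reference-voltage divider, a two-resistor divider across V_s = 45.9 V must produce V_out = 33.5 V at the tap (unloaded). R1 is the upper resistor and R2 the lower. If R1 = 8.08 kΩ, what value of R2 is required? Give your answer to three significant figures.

V_out/V_s = R2/(R1+R2) = 0.7298.
So R2 = R1 · V_out/(V_s − V_out) = 8.08 × 33.5/(45.9 − 33.5) = 8.08 × 2.702 = 21.83 kΩ.

R2 ≈ 21.8 kΩ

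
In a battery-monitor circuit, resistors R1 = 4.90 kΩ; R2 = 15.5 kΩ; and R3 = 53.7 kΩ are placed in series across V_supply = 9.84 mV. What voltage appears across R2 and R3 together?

Total series resistance ΣR = 4.90 + 15.5 + 53.7 = 74.10 kΩ.
R_{R2..R3} = 15.5 + 53.7 = 69.20 kΩ.
By the voltage-divider rule, V = 9.84 × 69.20/74.10 = 9.189 mV.

V ≈ 9.19 mV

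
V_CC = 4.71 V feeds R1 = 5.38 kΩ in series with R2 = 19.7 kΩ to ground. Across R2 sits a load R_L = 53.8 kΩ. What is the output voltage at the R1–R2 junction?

First combine the lower leg with the load: R2 ‖ R_L = 14.42 kΩ.
Then V_out = V_CC · R2'/(R1 + R2') = 4.71 × 14.42/19.80 = 3.430 V.
(Unloaded it would be 3.70 V; the load pulls it down.)

V_out ≈ 3.43 V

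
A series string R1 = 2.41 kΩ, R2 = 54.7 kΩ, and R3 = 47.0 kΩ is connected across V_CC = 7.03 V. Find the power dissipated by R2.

P ≈ 0.249 mW

ΣR = 104.1 kΩ → I = 7.03/104.1 = 0.06752 mA.
P = I²R = 0.004560 × 54.7 = 0.2494 mW.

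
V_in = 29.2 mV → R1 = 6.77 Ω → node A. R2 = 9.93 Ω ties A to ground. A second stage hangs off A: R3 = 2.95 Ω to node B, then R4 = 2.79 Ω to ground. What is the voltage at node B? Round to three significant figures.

V_B ≈ 4.96 mV

The second stage (R3 + R4 = 5.740 Ω) loads node A in parallel with R2.
Effective lower resistance at A: R2 ‖ 5.740 = 3.637 Ω.
V_A = 29.2 × 3.637/(6.77 + 3.637) = 10.21 mV.
Stage 2 is unloaded, so V_B = V_A · R4/(R3+R4) = 10.21 × 2.79/5.740 = 4.960 mV.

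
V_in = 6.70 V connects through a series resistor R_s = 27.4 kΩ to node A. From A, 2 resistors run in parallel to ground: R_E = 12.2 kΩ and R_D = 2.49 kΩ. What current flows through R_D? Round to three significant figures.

Equivalent of the parallel group: R_p = 2.068 kΩ.
V_A = 6.70 × 2.068/29.47 = 0.4702 V.
I(R_D) = V_A / R_D = 0.4702/2.49 = 0.1888 mA.

I ≈ 0.189 mA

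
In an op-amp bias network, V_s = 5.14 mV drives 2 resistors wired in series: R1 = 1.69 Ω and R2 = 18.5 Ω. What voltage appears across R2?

V ≈ 4.71 mV

Series total: ΣR = 1.69 + 18.5 = 20.19 Ω.
V = V_s · R/ΣR = 5.14 × 0.9163 = 4.710 mV.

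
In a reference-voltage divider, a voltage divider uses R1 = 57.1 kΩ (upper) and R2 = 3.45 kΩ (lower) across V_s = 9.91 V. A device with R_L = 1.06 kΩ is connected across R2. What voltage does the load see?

V_out ≈ 0.139 V

The load sits in parallel with R2, giving an effective lower resistance R2' = R2·R_L/(R2+R_L) = 0.8109 kΩ.
Voltage divider with the loaded lower leg: V_out = 9.91 × 0.8109/(57.1 + 0.8109) = 9.91 × 0.01400 = 0.1388 V.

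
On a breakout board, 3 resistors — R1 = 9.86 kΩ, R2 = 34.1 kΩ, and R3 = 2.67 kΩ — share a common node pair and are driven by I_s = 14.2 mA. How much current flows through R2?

ΣG = 1/9.86 + 1/34.1 + 1/2.67 = 0.5053.
R2 takes the fraction G_k/ΣG = 0.02933/0.5053 = 0.05804, so I = 14.2 × 0.05804 = 0.8241 mA.

I ≈ 0.824 mA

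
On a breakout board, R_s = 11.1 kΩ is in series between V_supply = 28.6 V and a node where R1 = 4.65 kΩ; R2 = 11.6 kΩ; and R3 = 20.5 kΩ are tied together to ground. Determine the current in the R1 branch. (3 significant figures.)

I ≈ 1.26 mA

Equivalent of the parallel group: R_p = 2.857 kΩ.
V_A by voltage divider: V_A = 28.6 × 2.857/(11.1 + 2.857) = 5.854 V.
Branch current I = V_A/R1 = 5.854/4.65 = 1.259 mA.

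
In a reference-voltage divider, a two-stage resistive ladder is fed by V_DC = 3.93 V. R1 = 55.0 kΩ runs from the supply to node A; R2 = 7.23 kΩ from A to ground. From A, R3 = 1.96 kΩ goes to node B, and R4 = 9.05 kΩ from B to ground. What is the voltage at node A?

V_A ≈ 0.289 V

Looking into the second stage from A: R3 + R4 = 11.01 kΩ appears in parallel with R2.
R2 ‖ (R3+R4) = 4.364 kΩ.
So V_A = 3.93 × 0.07352 = 0.2889 V.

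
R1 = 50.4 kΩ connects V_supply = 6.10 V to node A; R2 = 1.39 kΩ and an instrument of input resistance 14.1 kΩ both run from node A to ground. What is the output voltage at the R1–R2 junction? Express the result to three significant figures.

The load sits in parallel with R2, giving an effective lower resistance R2' = R2·R_L/(R2+R_L) = 1.265 kΩ.
Voltage divider with the loaded lower leg: V_out = 6.10 × 1.265/(50.4 + 1.265) = 6.10 × 0.02449 = 0.1494 V.
(Unloaded it would be 0.164 V; the load pulls it down.)

V_out ≈ 0.149 V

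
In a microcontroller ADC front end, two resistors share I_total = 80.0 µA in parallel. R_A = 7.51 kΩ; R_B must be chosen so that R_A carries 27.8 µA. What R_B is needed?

R_B ≈ 4.00 kΩ

Two-branch current divider: I_A = I_total · R_B/(R_A + R_B).
With f = 0.3475, R_B = R_A · f/(1−f) = 7.51 × 0.5326 = 4.000 kΩ.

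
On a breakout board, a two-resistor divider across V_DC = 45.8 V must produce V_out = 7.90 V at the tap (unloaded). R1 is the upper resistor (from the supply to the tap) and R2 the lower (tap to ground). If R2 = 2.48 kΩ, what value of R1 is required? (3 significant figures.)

The divider ratio is R2/(R1+R2) = 7.90/45.8 = 0.1725.
R1 = R2·(1/k − 1) = 2.48 × 4.797 = 11.90 kΩ.

R1 ≈ 11.9 kΩ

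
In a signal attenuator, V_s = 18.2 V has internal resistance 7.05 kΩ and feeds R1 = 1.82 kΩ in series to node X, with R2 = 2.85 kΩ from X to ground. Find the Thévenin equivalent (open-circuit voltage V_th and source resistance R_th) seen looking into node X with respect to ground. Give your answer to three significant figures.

V_th ≈ 4.43 V, R_th ≈ 2.16 kΩ

R1' = 7.05 + 1.82 = 8.870 kΩ (source resistance + R1).
V_th is the unloaded tap voltage: V_s · R2/(R1'+R2) = 18.2 × 0.2432 = 4.426 V.
Looking into X with the source shorted: R_th = R1'·R2/(R1'+R2) = 8.870 × 2.85/11.72 = 2.157 kΩ.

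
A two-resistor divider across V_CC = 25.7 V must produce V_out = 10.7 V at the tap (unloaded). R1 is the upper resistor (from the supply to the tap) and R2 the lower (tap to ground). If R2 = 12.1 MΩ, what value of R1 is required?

R1 ≈ 17.0 MΩ

The divider ratio is R2/(R1+R2) = 10.7/25.7 = 0.4163.
R1 = R2·(1/k − 1) = 12.1 × 1.402 = 16.96 MΩ.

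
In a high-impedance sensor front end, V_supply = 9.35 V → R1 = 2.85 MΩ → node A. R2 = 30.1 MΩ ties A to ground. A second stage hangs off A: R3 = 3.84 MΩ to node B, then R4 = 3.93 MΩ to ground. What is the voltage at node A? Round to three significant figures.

Looking into the second stage from A: R3 + R4 = 7.770 MΩ appears in parallel with R2.
R2 ‖ (R3+R4) = 6.176 MΩ.
V_A = 9.35 × 6.176/(2.85 + 6.176) = 6.398 V.

V_A ≈ 6.40 V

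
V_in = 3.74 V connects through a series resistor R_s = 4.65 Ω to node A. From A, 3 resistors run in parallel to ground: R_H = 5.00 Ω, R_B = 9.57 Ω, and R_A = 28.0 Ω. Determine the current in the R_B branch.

I ≈ 0.151 A

Combine the parallel branches: R_p = (1/5.00 + 1/9.57 + 1/28.0)⁻¹ = 2.939 Ω.
V_A = 3.74 × 2.939/7.589 = 1.449 V.
I(R_B) = V_A / R_B = 1.449/9.57 = 0.1514 A.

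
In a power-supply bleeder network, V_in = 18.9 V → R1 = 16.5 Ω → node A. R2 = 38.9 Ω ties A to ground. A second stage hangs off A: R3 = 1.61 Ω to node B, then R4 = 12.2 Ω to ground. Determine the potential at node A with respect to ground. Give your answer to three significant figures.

Node A sees R2 in parallel with the series input of stage 2, R3 + R4 = 13.81 Ω.
R2 ‖ (R3+R4) = 10.19 Ω.
V_A = 18.9 × 10.19/(16.5 + 10.19) = 7.217 V.

V_A ≈ 7.22 V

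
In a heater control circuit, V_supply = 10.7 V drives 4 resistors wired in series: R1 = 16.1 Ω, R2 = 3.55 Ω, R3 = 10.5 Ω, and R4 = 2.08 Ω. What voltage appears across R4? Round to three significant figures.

V ≈ 0.691 V

Series total: ΣR = 16.1 + 3.55 + 10.5 + 2.08 = 32.23 Ω.
By the voltage-divider rule, V = 10.7 × 2.080/32.23 = 0.6905 V.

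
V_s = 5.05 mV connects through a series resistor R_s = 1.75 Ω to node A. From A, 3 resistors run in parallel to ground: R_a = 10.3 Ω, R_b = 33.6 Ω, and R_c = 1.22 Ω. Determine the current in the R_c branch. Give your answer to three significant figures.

I ≈ 1.56 mA

Parallel bank: R_p = 1/(1/10.3 + 1/33.6 + 1/1.22) = 1.057 Ω.
Node voltage V_A = V_s · R_p/(R_s + R_p) = 5.05 × 0.3764 = 1.901 mV.
Branch current I = V_A/R_c = 1.901/1.22 = 1.558 mA.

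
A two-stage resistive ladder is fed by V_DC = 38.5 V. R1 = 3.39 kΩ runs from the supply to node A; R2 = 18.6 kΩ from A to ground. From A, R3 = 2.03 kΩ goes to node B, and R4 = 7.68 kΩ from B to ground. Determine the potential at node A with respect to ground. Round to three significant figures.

V_A ≈ 25.1 V

The second stage (R3 + R4 = 9.710 kΩ) loads node A in parallel with R2.
R2 ‖ (R3+R4) = 6.380 kΩ.
V_A = 38.5 × 6.380/(3.39 + 6.380) = 25.14 V.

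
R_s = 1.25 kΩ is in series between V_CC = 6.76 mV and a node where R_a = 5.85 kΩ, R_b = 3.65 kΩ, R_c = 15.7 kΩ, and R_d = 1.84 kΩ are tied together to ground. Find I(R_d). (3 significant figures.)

I ≈ 1.59 µA

Parallel bank: R_p = 1/(1/5.85 + 1/3.65 + 1/15.7 + 1/1.84) = 0.9505 kΩ.
Node voltage V_A = V_CC · R_p/(R_s + R_p) = 6.76 × 0.4319 = 2.920 mV.
I(R_d) = V_A / R_d = 2.920/1.84 = 1.587 µA.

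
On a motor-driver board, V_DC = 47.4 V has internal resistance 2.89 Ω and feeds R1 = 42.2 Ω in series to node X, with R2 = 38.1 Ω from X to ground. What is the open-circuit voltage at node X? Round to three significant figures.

V_th ≈ 21.7 V

R1' = 2.89 + 42.2 = 45.09 Ω (source resistance + R1).
V_th is the unloaded tap voltage: V_DC · R2/(R1'+R2) = 47.4 × 0.4580 = 21.71 V.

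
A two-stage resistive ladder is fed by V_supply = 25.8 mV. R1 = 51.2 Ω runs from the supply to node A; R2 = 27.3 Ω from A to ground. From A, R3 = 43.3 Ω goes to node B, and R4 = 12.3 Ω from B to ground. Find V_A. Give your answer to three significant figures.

Looking into the second stage from A: R3 + R4 = 55.60 Ω appears in parallel with R2.
Effective lower resistance at A: R2 ‖ 55.60 = 18.31 Ω.
V_A = 25.8 × 18.31/(51.2 + 18.31) = 6.796 mV.

V_A ≈ 6.80 mV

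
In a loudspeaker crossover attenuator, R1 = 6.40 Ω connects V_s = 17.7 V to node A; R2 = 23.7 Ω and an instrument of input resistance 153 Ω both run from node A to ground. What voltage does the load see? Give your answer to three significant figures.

R2 ‖ R_L = (23.7 × 153)/(23.7 + 153) = 20.52 Ω.
Now apply the divider: V_out = 17.7 × 0.7623 = 13.49 V.

V_out ≈ 13.5 V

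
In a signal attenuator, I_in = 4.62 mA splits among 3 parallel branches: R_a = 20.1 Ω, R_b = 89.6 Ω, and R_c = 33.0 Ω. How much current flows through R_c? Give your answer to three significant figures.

I ≈ 1.53 mA

ΣG = 1/20.1 + 1/89.6 + 1/33.0 = 0.09121.
R_c takes the fraction G_k/ΣG = 0.03030/0.09121 = 0.3322, so I = 4.62 × 0.3322 = 1.535 mA.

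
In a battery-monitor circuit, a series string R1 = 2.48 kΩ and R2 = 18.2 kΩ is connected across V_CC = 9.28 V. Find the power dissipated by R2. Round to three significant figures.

The common current is I = 9.28/20.68 = 0.4487 mA.
P = I²R = 0.2014 × 18.2 = 3.665 mW.

P ≈ 3.66 mW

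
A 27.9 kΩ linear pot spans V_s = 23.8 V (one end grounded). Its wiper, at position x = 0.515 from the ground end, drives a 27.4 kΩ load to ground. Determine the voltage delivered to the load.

V_out ≈ 9.77 V

The pot divides into 13.53 kΩ above the wiper and 14.37 kΩ below.
Lower segment in parallel with the load: 14.37 ‖ 27.4 = 9.426 kΩ.
Then V_out = V_s · 9.426/(13.53 + 9.426) = 9.772 V.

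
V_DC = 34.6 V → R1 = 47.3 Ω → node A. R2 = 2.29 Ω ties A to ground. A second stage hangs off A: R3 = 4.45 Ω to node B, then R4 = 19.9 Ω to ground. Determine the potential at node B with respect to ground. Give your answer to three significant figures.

Node A sees R2 in parallel with the series input of stage 2, R3 + R4 = 24.35 Ω.
Effective lower resistance at A: R2 ‖ 24.35 = 2.093 Ω.
So V_A = 34.6 × 0.04238 = 1.466 V.
Then the unloaded second divider: V_B = V_A × R4/(R3+R4) = 1.466 × 0.8172 = 1.198 V.

V_B ≈ 1.20 V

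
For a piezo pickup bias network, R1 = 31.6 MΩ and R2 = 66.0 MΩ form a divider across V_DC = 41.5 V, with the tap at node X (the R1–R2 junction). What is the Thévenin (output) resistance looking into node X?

With V_DC suppressed (replaced by a short), R_th = R1 ‖ R2 = (31.60 × 66.0)/(31.60 + 66.0) = 21.37 MΩ.

R_th ≈ 21.4 MΩ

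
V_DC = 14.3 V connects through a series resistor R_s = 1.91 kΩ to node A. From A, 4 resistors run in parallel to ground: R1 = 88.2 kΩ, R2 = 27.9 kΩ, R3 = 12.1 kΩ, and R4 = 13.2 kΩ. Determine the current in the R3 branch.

Parallel bank: R_p = 1/(1/88.2 + 1/27.9 + 1/12.1 + 1/13.2) = 4.864 kΩ.
V_A = 14.3 × 4.864/6.774 = 10.27 V.
I(R3) = V_A / R3 = 10.27/12.1 = 0.8486 mA.
(Check via current divider: I_total = 2.111 mA; share G_k/ΣG = 0.4020 → same result.)

I ≈ 0.849 mA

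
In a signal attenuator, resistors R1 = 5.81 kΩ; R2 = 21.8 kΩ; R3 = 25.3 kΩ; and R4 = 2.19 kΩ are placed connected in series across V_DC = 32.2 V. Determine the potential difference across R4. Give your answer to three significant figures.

V ≈ 1.28 V

ΣR = 5.81 + 21.8 + 25.3 + 2.19 = 55.10 kΩ.
Voltage divider: V = V_DC · (2.190 / 55.10) = 32.2 × 0.03975 = 1.280 V.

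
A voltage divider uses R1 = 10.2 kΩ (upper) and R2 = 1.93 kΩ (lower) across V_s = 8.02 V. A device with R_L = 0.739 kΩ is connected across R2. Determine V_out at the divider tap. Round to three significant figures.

V_out ≈ 0.399 V

The load sits in parallel with R2, giving an effective lower resistance R2' = R2·R_L/(R2+R_L) = 0.5344 kΩ.
Voltage divider with the loaded lower leg: V_out = 8.02 × 0.5344/(10.2 + 0.5344) = 8.02 × 0.04978 = 0.3993 V.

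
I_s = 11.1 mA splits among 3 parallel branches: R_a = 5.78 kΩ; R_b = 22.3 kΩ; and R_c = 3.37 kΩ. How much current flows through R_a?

I ≈ 3.73 mA

ΣG = 1/5.78 + 1/22.3 + 1/3.37 = 0.5146.
Current divider: I(R_a) = I_s · G_k/ΣG = 11.1 × (0.1730/0.5146) = 11.1 × 0.3362 = 3.732 mA.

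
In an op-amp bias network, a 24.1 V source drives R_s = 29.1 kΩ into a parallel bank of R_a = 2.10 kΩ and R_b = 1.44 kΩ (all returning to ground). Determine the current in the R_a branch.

Combine the parallel branches: R_p = (1/2.10 + 1/1.44)⁻¹ = 0.8542 kΩ.
V_A by voltage divider: V_A = 24.1 × 0.8542/(29.1 + 0.8542) = 0.6873 V.
I(R_a) = V_A / R_a = 0.6873/2.10 = 0.3273 mA.

I ≈ 0.327 mA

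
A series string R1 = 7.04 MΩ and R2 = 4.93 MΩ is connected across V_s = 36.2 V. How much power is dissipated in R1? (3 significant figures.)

ΣR = 11.97 MΩ → I = 36.2/11.97 = 3.024 µA.
P(R1) = I²·R1 = (3.024)² × 7.04 = 64.39 µW.

P ≈ 64.4 µW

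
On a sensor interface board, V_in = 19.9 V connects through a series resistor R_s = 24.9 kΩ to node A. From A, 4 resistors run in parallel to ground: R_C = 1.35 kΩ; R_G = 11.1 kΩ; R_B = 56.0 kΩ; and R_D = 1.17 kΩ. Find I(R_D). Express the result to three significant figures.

I ≈ 0.392 mA

Combine the parallel branches: R_p = (1/1.35 + 1/11.1 + 1/56.0 + 1/1.17)⁻¹ = 0.5871 kΩ.
V_A = 19.9 × 0.5871/25.49 = 0.4584 V.
Branch current I = V_A/R_D = 0.4584/1.17 = 0.3918 mA.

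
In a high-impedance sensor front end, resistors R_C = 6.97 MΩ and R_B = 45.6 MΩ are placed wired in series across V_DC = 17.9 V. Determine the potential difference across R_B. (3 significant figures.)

Total series resistance ΣR = 6.97 + 45.6 = 52.57 MΩ.
V = V_DC · R/ΣR = 17.9 × 0.8674 = 15.53 V.

V ≈ 15.5 V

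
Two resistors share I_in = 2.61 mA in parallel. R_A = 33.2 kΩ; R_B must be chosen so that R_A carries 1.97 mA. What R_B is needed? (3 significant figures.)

Two-branch current divider: I_A = I_in · R_B/(R_A + R_B).
With f = 0.7548, R_B = R_A · f/(1−f) = 33.2 × 3.078 = 102.2 kΩ.

R_B ≈ 102 kΩ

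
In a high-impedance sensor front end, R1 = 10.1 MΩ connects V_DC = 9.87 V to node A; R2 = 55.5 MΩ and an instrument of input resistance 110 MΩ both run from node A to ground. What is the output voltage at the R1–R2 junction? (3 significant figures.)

V_out ≈ 7.75 V

R2 ‖ R_L = (55.5 × 110)/(55.5 + 110) = 36.89 MΩ.
Then V_out = V_DC · R2'/(R1 + R2') = 9.87 × 36.89/46.99 = 7.748 V.
(Unloaded it would be 8.35 V; the load pulls it down.)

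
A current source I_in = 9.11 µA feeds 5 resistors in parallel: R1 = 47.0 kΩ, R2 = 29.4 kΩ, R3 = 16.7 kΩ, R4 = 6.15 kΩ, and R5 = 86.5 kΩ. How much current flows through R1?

ΣG = 1/47.0 + 1/29.4 + 1/16.7 + 1/6.15 + 1/86.5 = 0.2893.
By the current-divider rule, I = I_in · G_k/ΣG = 9.11 × 0.07354 = 0.6699 µA.

I ≈ 0.670 µA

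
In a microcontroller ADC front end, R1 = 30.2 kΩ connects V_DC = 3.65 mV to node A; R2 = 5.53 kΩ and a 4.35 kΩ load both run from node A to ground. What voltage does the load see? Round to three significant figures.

The load sits in parallel with R2, giving an effective lower resistance R2' = R2·R_L/(R2+R_L) = 2.435 kΩ.
Now apply the divider: V_out = 3.65 × 0.07461 = 0.2723 mV.
(Unloaded it would be 0.565 mV; the load pulls it down.)

V_out ≈ 0.272 mV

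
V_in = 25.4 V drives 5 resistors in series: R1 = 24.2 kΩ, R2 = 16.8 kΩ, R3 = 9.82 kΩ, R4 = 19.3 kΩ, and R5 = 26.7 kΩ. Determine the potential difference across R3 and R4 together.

Total series resistance ΣR = 24.2 + 16.8 + 9.82 + 19.3 + 26.7 = 96.82 kΩ.
R_{R3..R4} = 9.82 + 19.3 = 29.12 kΩ.
By the voltage-divider rule, V = 25.4 × 29.12/96.82 = 7.639 V.

V ≈ 7.64 V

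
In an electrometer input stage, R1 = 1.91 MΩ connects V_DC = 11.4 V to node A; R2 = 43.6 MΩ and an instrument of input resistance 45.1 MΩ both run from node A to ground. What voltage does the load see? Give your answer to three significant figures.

R2 ‖ R_L = (43.6 × 45.1)/(43.6 + 45.1) = 22.17 MΩ.
Now apply the divider: V_out = 11.4 × 0.9207 = 10.50 V.

V_out ≈ 10.5 V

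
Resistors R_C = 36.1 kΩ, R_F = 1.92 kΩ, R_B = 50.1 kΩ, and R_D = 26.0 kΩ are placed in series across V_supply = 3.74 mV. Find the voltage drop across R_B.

V ≈ 1.64 mV

ΣR = 36.1 + 1.92 + 50.1 + 26.0 = 114.1 kΩ.
Voltage divider: V = V_supply · (50.10 / 114.1) = 3.74 × 0.4390 = 1.642 mV.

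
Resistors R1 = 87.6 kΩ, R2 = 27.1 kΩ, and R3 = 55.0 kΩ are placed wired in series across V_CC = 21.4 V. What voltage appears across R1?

ΣR = 87.6 + 27.1 + 55.0 = 169.7 kΩ.
By the voltage-divider rule, V = 21.4 × 87.60/169.7 = 11.05 V.

V ≈ 11.0 V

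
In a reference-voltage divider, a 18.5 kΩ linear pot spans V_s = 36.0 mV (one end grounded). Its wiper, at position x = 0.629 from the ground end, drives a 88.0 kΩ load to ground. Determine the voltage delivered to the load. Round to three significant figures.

V_out ≈ 21.6 mV

The pot divides into 6.864 kΩ above the wiper and 11.64 kΩ below.
(x·R_p) ‖ R_L = 10.28 kΩ.
Loaded-divider output: V_out = 36.0 × 0.5996 = 21.59 mV.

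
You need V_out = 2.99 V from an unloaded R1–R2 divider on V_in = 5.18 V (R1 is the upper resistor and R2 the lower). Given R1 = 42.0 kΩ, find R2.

Required fraction k = V_out/V_in = 0.5772.
R2 = R1 · 0.5772/(1 − 0.5772) = 57.34 kΩ.

R2 ≈ 57.3 kΩ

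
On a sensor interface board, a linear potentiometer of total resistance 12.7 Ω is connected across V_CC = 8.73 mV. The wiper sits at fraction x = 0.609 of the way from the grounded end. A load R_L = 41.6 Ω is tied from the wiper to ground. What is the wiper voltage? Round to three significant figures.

Split the track: R_lower = x·R_p = 7.734 Ω, R_upper = (1−x)·R_p = 4.966 Ω.
(x·R_p) ‖ R_L = 6.522 Ω.
Loaded-divider output: V_out = 8.73 × 0.5677 = 4.956 mV.
(Unloaded: V_out = x·V_CC = 5.32 mV.)

V_out ≈ 4.96 mV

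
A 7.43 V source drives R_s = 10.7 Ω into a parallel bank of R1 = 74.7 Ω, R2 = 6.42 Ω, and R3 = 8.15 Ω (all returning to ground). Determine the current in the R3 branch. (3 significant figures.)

Parallel bank: R_p = 1/(1/74.7 + 1/6.42 + 1/8.15) = 3.426 Ω.
V_A = 7.43 × 3.426/14.13 = 1.802 V.
I(R3) = V_A / R3 = 1.802/8.15 = 0.2211 A.

I ≈ 0.221 A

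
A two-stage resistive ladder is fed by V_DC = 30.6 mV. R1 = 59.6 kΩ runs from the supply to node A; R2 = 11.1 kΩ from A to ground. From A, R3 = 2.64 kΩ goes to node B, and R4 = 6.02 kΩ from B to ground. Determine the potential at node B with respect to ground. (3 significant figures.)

Looking into the second stage from A: R3 + R4 = 8.660 kΩ appears in parallel with R2.
R2 ‖ (R3+R4) = 4.865 kΩ.
First divider: V_A = V_DC · 4.865/(59.6 + 4.865) = 2.309 mV.
Then the unloaded second divider: V_B = V_A × R4/(R3+R4) = 2.309 × 0.6952 = 1.605 mV.

V_B ≈ 1.61 mV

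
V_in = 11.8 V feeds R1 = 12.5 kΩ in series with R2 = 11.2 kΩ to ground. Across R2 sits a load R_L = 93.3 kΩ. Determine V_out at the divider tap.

V_out ≈ 5.24 V

First combine the lower leg with the load: R2 ‖ R_L = 10.00 kΩ.
Then V_out = V_in · R2'/(R1 + R2') = 11.8 × 10.00/22.50 = 5.244 V.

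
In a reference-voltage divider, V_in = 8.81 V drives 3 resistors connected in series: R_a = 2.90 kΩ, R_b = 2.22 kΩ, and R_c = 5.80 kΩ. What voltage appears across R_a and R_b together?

V ≈ 4.13 V

ΣR = 2.90 + 2.22 + 5.80 = 10.92 kΩ.
R_{R_a..R_b} = 2.90 + 2.22 = 5.120 kΩ.
By the voltage-divider rule, V = 8.81 × 5.120/10.92 = 4.131 V.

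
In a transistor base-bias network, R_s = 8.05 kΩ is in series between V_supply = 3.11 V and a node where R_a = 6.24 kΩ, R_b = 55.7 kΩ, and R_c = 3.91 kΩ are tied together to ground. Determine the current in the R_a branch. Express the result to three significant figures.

Parallel bank: R_p = 1/(1/6.24 + 1/55.7 + 1/3.91) = 2.304 kΩ.
V_A by voltage divider: V_A = 3.11 × 2.304/(8.05 + 2.304) = 0.6921 V.
I(R_a) = V_A / R_a = 0.6921/6.24 = 0.1109 mA.

I ≈ 0.111 mA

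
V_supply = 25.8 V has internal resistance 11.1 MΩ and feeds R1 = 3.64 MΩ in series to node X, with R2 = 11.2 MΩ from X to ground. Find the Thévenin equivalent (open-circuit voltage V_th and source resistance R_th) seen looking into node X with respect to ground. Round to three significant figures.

R1' = 11.1 + 3.64 = 14.74 MΩ (source resistance + R1).
V_th is the unloaded tap voltage: V_supply · R2/(R1'+R2) = 25.8 × 0.4318 = 11.14 V.
Zeroing V_supply shorts the top of R1' to ground, so R_th = R1' ‖ R2 = 6.364 MΩ.

V_th ≈ 11.1 V, R_th ≈ 6.36 MΩ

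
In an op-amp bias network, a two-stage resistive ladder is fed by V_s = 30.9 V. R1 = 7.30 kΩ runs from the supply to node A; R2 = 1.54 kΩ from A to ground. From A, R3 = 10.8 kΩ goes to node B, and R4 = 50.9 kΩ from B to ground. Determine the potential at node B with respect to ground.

V_B ≈ 4.35 V

Looking into the second stage from A: R3 + R4 = 61.70 kΩ appears in parallel with R2.
Effective lower resistance at A: R2 ‖ 61.70 = 1.502 kΩ.
First divider: V_A = V_s · 1.502/(7.30 + 1.502) = 5.274 V.
V_B = V_A × 0.8250 = 4.351 V.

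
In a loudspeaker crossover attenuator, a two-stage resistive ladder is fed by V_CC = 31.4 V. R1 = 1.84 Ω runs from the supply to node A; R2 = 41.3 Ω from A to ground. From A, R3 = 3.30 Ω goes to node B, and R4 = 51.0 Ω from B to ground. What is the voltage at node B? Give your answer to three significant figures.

V_B ≈ 27.3 V

The second stage (R3 + R4 = 54.30 Ω) loads node A in parallel with R2.
R2 ‖ (R3+R4) = 23.46 Ω.
First divider: V_A = V_CC · 23.46/(1.84 + 23.46) = 29.12 V.
Then the unloaded second divider: V_B = V_A × R4/(R3+R4) = 29.12 × 0.9392 = 27.35 V.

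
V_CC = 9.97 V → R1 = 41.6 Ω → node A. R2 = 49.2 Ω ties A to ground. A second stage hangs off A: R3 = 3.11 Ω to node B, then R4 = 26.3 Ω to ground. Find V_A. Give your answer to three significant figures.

Node A sees R2 in parallel with the series input of stage 2, R3 + R4 = 29.41 Ω.
R2 ‖ (R3+R4) = 18.41 Ω.
So V_A = 9.97 × 0.3067 = 3.058 V.

V_A ≈ 3.06 V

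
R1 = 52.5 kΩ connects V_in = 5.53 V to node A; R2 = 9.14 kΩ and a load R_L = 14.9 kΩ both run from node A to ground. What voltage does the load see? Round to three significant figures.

V_out ≈ 0.539 V

The load sits in parallel with R2, giving an effective lower resistance R2' = R2·R_L/(R2+R_L) = 5.665 kΩ.
Then V_out = V_in · R2'/(R1 + R2') = 5.53 × 5.665/58.16 = 0.5386 V.
(Unloaded it would be 0.820 V; the load pulls it down.)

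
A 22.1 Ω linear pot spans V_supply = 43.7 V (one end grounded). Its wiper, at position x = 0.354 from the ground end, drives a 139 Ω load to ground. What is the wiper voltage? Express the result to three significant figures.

V_out ≈ 14.9 V

Split the track: R_lower = x·R_p = 7.823 Ω, R_upper = (1−x)·R_p = 14.28 Ω.
Lower segment in parallel with the load: 7.823 ‖ 139 = 7.407 Ω.
Loaded-divider output: V_out = 43.7 × 0.3416 = 14.93 V.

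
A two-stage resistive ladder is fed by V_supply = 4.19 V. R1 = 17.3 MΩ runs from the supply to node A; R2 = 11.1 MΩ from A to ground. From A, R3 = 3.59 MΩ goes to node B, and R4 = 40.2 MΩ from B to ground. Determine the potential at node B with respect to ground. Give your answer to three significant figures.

Node A sees R2 in parallel with the series input of stage 2, R3 + R4 = 43.79 MΩ.
Effective lower resistance at A: R2 ‖ 43.79 = 8.855 MΩ.
So V_A = 4.19 × 0.3386 = 1.419 V.
Stage 2 is unloaded, so V_B = V_A · R4/(R3+R4) = 1.419 × 40.2/43.79 = 1.302 V.

V_B ≈ 1.30 V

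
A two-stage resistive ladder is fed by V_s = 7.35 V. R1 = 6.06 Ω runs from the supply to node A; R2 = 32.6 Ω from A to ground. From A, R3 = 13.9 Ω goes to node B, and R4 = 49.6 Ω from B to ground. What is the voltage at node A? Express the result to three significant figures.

V_A ≈ 5.74 V

The second stage (R3 + R4 = 63.50 Ω) loads node A in parallel with R2.
Effective lower resistance at A: R2 ‖ 63.50 = 21.54 Ω.
First divider: V_A = V_s · 21.54/(6.06 + 21.54) = 5.736 V.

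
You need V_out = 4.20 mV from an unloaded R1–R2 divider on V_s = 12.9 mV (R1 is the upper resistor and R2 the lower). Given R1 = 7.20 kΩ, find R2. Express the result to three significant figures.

R2 ≈ 3.48 kΩ

The divider ratio is R2/(R1+R2) = 4.20/12.9 = 0.3256.
So R2 = R1 · V_out/(V_s − V_out) = 7.20 × 4.20/(12.9 − 4.20) = 7.20 × 0.4828 = 3.476 kΩ.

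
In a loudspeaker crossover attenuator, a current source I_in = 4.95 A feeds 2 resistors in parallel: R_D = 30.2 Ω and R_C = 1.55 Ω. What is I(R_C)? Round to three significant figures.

Two-branch current divider: I_k = I_in · R_other/(R_1 + R_2).
I(R_C) = 4.95 × 30.2/(30.2 + 1.55) = 4.95 × 0.9512 = 4.708 A.

I ≈ 4.71 A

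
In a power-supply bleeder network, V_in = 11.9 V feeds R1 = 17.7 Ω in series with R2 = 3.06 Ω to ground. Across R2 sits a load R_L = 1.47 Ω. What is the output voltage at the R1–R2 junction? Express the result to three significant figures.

R2 ‖ R_L = (3.06 × 1.47)/(3.06 + 1.47) = 0.9930 Ω.
Voltage divider with the loaded lower leg: V_out = 11.9 × 0.9930/(17.7 + 0.9930) = 11.9 × 0.05312 = 0.6321 V.

V_out ≈ 0.632 V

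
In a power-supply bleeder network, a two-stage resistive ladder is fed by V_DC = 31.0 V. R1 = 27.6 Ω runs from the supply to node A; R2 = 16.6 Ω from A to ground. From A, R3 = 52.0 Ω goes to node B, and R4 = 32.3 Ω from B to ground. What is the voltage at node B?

Node A sees R2 in parallel with the series input of stage 2, R3 + R4 = 84.30 Ω.
R2 ‖ (R3+R4) = 13.87 Ω.
So V_A = 31.0 × 0.3344 = 10.37 V.
Stage 2 is unloaded, so V_B = V_A · R4/(R3+R4) = 10.37 × 32.3/84.30 = 3.972 V.

V_B ≈ 3.97 V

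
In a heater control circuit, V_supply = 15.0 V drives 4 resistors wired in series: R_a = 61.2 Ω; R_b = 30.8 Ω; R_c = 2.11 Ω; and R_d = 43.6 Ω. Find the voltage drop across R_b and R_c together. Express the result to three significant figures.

ΣR = 61.2 + 30.8 + 2.11 + 43.6 = 137.7 Ω.
R_{R_b..R_c} = 30.8 + 2.11 = 32.91 Ω.
Voltage divider: V = V_supply · (32.91 / 137.7) = 15.0 × 0.2390 = 3.585 V.

V ≈ 3.58 V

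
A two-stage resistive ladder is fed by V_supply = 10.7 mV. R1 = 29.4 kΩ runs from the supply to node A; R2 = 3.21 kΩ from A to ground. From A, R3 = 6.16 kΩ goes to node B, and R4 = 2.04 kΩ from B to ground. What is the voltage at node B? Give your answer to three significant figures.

Looking into the second stage from A: R3 + R4 = 8.200 kΩ appears in parallel with R2.
Effective lower resistance at A: R2 ‖ 8.200 = 2.307 kΩ.
V_A = 10.7 × 2.307/(29.4 + 2.307) = 0.7785 mV.
Stage 2 is unloaded, so V_B = V_A · R4/(R3+R4) = 0.7785 × 2.04/8.200 = 0.1937 mV.

V_B ≈ 0.194 mV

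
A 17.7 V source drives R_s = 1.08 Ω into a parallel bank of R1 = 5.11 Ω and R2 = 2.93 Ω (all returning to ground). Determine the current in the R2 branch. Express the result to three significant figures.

I ≈ 3.82 A

Parallel bank: R_p = 1/(1/5.11 + 1/2.93) = 1.862 Ω.
Node voltage V_A = V_DC · R_p/(R_s + R_p) = 17.7 × 0.6329 = 11.20 V.
I(R2) = V_A / R2 = 11.20/2.93 = 3.824 A.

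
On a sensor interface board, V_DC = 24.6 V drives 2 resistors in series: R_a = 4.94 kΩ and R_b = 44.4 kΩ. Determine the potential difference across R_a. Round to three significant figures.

V ≈ 2.46 V

Series total: ΣR = 4.94 + 44.4 = 49.34 kΩ.
Voltage divider: V = V_DC · (4.940 / 49.34) = 24.6 × 0.1001 = 2.463 V.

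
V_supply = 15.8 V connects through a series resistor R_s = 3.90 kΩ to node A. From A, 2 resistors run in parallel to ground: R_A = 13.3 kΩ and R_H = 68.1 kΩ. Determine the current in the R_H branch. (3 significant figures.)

Parallel bank: R_p = 1/(1/13.3 + 1/68.1) = 11.13 kΩ.
V_A by voltage divider: V_A = 15.8 × 11.13/(3.90 + 11.13) = 11.70 V.
Branch current I = V_A/R_H = 11.70/68.1 = 0.1718 mA.
(Check via current divider: I_total = 1.051 mA; share G_k/ΣG = 0.1634 → same result.)

I ≈ 0.172 mA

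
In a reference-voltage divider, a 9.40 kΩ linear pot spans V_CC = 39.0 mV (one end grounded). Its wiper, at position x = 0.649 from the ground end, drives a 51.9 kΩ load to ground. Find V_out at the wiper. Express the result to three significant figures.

V_out ≈ 24.3 mV

The pot divides into 3.299 kΩ above the wiper and 6.101 kΩ below.
(x·R_p) ‖ R_L = 5.459 kΩ.
Loaded-divider output: V_out = 39.0 × 0.6233 = 24.31 mV.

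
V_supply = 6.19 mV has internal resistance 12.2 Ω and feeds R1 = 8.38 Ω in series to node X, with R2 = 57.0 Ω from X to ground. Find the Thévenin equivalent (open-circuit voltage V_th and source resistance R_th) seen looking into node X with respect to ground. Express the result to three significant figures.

V_th ≈ 4.55 mV, R_th ≈ 15.1 Ω

R1' = 12.2 + 8.38 = 20.58 Ω (source resistance + R1).
Open-circuit (no load on X): V_th = V_supply · R2/(R1' + R2) = 6.19 × 57.0/(20.58 + 57.0) = 4.548 mV.
Looking into X with the source shorted: R_th = R1'·R2/(R1'+R2) = 20.58 × 57.0/77.58 = 15.12 Ω.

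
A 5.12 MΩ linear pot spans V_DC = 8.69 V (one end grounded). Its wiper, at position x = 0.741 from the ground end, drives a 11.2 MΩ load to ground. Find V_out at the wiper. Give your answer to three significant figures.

V_out ≈ 5.92 V

Split the track: R_lower = x·R_p = 3.794 MΩ, R_upper = (1−x)·R_p = 1.326 MΩ.
R_L loads the lower segment: effective lower R = 2.834 MΩ.
V_out = 8.69 × 2.834/(1.326 + 2.834) = 5.920 V.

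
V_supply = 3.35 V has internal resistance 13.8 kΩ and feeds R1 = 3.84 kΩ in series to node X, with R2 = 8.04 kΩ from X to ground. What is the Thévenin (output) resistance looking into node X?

R_th ≈ 5.52 kΩ

R1' = 13.8 + 3.84 = 17.64 kΩ (source resistance + R1).
Zeroing V_supply shorts the top of R1' to ground, so R_th = R1' ‖ R2 = 5.523 kΩ.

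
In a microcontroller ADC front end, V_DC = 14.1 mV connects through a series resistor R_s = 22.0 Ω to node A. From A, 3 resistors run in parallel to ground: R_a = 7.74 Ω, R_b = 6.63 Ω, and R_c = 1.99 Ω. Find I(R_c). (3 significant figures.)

Equivalent of the parallel group: R_p = 1.278 Ω.
V_A = 14.1 × 1.278/23.28 = 0.7740 mV.
Branch current I = V_A/R_c = 0.7740/1.99 = 0.3890 mA.

I ≈ 0.389 mA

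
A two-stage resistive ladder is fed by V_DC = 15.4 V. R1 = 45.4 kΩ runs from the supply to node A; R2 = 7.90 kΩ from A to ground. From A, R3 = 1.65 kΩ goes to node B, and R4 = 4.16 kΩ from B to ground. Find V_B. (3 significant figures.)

V_B ≈ 0.757 V

Looking into the second stage from A: R3 + R4 = 5.810 kΩ appears in parallel with R2.
R2 ‖ (R3+R4) = 3.348 kΩ.
So V_A = 15.4 × 0.06868 = 1.058 V.
Stage 2 is unloaded, so V_B = V_A · R4/(R3+R4) = 1.058 × 4.16/5.810 = 0.7573 V.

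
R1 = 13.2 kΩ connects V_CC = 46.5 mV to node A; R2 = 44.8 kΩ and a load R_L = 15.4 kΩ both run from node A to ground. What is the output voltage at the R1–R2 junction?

First combine the lower leg with the load: R2 ‖ R_L = 11.46 kΩ.
Voltage divider with the loaded lower leg: V_out = 46.5 × 11.46/(13.2 + 11.46) = 46.5 × 0.4647 = 21.61 mV.

V_out ≈ 21.6 mV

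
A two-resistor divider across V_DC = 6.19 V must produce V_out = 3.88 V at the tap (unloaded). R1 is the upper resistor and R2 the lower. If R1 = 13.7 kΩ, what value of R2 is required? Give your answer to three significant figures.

The divider ratio is R2/(R1+R2) = 3.88/6.19 = 0.6268.
So R2 = R1 · V_out/(V_DC − V_out) = 13.7 × 3.88/(6.19 − 3.88) = 13.7 × 1.680 = 23.01 kΩ.

R2 ≈ 23.0 kΩ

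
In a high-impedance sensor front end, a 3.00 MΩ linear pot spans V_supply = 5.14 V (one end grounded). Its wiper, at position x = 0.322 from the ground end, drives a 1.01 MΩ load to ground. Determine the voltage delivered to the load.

Split the track: R_lower = x·R_p = 0.9660 MΩ, R_upper = (1−x)·R_p = 2.034 MΩ.
Lower segment in parallel with the load: 0.9660 ‖ 1.01 = 0.4938 MΩ.
Then V_out = V_supply · 0.4938/(2.034 + 0.4938) = 1.004 V.

V_out ≈ 1.00 V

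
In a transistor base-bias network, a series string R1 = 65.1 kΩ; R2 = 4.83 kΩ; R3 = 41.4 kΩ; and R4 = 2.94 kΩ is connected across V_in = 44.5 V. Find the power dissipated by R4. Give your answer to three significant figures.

Series current I = V_in/ΣR = 44.5/114.3 = 0.3894 mA.
V(R4) = I·R = 1.145 V; P = V·I = 1.145 × 0.3894 = 0.4459 mW.

P ≈ 0.446 mW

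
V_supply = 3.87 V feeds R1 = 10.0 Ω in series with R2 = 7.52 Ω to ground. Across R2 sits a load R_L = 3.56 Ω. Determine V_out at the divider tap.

V_out ≈ 0.753 V

R2 ‖ R_L = (7.52 × 3.56)/(7.52 + 3.56) = 2.416 Ω.
Now apply the divider: V_out = 3.87 × 0.1946 = 0.7531 V.
(Unloaded it would be 1.66 V; the load pulls it down.)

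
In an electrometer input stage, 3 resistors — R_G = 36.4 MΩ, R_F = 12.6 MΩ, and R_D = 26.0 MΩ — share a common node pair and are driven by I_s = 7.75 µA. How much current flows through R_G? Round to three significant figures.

Total conductance ΣG = 1/36.4 + 1/12.6 + 1/26.0 = 0.1453 (units of 1/MΩ).
Current divider: I(R_G) = I_s · G_k/ΣG = 7.75 × (0.02747/0.1453) = 7.75 × 0.1891 = 1.465 µA.

I ≈ 1.47 µA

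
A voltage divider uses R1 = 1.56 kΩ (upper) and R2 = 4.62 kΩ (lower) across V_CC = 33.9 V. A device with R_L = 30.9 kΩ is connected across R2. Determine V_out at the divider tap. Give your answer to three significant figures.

The load sits in parallel with R2, giving an effective lower resistance R2' = R2·R_L/(R2+R_L) = 4.019 kΩ.
Then V_out = V_CC · R2'/(R1 + R2') = 33.9 × 4.019/5.579 = 24.42 V.

V_out ≈ 24.4 V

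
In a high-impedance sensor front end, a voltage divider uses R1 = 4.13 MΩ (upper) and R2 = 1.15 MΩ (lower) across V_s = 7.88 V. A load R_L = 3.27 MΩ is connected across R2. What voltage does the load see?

V_out ≈ 1.35 V

R2 ‖ R_L = (1.15 × 3.27)/(1.15 + 3.27) = 0.8508 MΩ.
Then V_out = V_s · R2'/(R1 + R2') = 7.88 × 0.8508/4.981 = 1.346 V.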